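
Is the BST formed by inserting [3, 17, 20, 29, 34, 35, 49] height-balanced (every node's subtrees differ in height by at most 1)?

Tree (level-order array): [3, None, 17, None, 20, None, 29, None, 34, None, 35, None, 49]
Definition: a tree is height-balanced if, at every node, |h(left) - h(right)| <= 1 (empty subtree has height -1).
Bottom-up per-node check:
  node 49: h_left=-1, h_right=-1, diff=0 [OK], height=0
  node 35: h_left=-1, h_right=0, diff=1 [OK], height=1
  node 34: h_left=-1, h_right=1, diff=2 [FAIL (|-1-1|=2 > 1)], height=2
  node 29: h_left=-1, h_right=2, diff=3 [FAIL (|-1-2|=3 > 1)], height=3
  node 20: h_left=-1, h_right=3, diff=4 [FAIL (|-1-3|=4 > 1)], height=4
  node 17: h_left=-1, h_right=4, diff=5 [FAIL (|-1-4|=5 > 1)], height=5
  node 3: h_left=-1, h_right=5, diff=6 [FAIL (|-1-5|=6 > 1)], height=6
Node 34 violates the condition: |-1 - 1| = 2 > 1.
Result: Not balanced


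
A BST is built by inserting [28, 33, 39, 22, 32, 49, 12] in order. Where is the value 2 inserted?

Starting tree (level order): [28, 22, 33, 12, None, 32, 39, None, None, None, None, None, 49]
Insertion path: 28 -> 22 -> 12
Result: insert 2 as left child of 12
Final tree (level order): [28, 22, 33, 12, None, 32, 39, 2, None, None, None, None, 49]


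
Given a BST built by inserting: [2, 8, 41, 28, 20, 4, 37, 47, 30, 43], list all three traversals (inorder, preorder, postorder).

Tree insertion order: [2, 8, 41, 28, 20, 4, 37, 47, 30, 43]
Tree (level-order array): [2, None, 8, 4, 41, None, None, 28, 47, 20, 37, 43, None, None, None, 30]
Inorder (L, root, R): [2, 4, 8, 20, 28, 30, 37, 41, 43, 47]
Preorder (root, L, R): [2, 8, 4, 41, 28, 20, 37, 30, 47, 43]
Postorder (L, R, root): [4, 20, 30, 37, 28, 43, 47, 41, 8, 2]


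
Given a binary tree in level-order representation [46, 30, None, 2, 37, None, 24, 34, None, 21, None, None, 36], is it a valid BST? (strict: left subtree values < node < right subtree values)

Level-order array: [46, 30, None, 2, 37, None, 24, 34, None, 21, None, None, 36]
Validate using subtree bounds (lo, hi): at each node, require lo < value < hi,
then recurse left with hi=value and right with lo=value.
Preorder trace (stopping at first violation):
  at node 46 with bounds (-inf, +inf): OK
  at node 30 with bounds (-inf, 46): OK
  at node 2 with bounds (-inf, 30): OK
  at node 24 with bounds (2, 30): OK
  at node 21 with bounds (2, 24): OK
  at node 37 with bounds (30, 46): OK
  at node 34 with bounds (30, 37): OK
  at node 36 with bounds (34, 37): OK
No violation found at any node.
Result: Valid BST


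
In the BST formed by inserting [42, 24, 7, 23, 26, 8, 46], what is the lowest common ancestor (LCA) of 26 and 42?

Tree insertion order: [42, 24, 7, 23, 26, 8, 46]
Tree (level-order array): [42, 24, 46, 7, 26, None, None, None, 23, None, None, 8]
In a BST, the LCA of p=26, q=42 is the first node v on the
root-to-leaf path with p <= v <= q (go left if both < v, right if both > v).
Walk from root:
  at 42: 26 <= 42 <= 42, this is the LCA
LCA = 42


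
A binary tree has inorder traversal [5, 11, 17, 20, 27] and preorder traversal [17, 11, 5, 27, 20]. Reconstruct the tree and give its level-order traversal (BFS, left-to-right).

Inorder:  [5, 11, 17, 20, 27]
Preorder: [17, 11, 5, 27, 20]
Algorithm: preorder visits root first, so consume preorder in order;
for each root, split the current inorder slice at that value into
left-subtree inorder and right-subtree inorder, then recurse.
Recursive splits:
  root=17; inorder splits into left=[5, 11], right=[20, 27]
  root=11; inorder splits into left=[5], right=[]
  root=5; inorder splits into left=[], right=[]
  root=27; inorder splits into left=[20], right=[]
  root=20; inorder splits into left=[], right=[]
Reconstructed level-order: [17, 11, 27, 5, 20]


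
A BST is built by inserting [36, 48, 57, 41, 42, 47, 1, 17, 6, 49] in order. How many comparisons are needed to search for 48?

Search path for 48: 36 -> 48
Found: True
Comparisons: 2


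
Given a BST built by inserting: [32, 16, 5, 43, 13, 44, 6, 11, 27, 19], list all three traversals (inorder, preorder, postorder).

Tree insertion order: [32, 16, 5, 43, 13, 44, 6, 11, 27, 19]
Tree (level-order array): [32, 16, 43, 5, 27, None, 44, None, 13, 19, None, None, None, 6, None, None, None, None, 11]
Inorder (L, root, R): [5, 6, 11, 13, 16, 19, 27, 32, 43, 44]
Preorder (root, L, R): [32, 16, 5, 13, 6, 11, 27, 19, 43, 44]
Postorder (L, R, root): [11, 6, 13, 5, 19, 27, 16, 44, 43, 32]


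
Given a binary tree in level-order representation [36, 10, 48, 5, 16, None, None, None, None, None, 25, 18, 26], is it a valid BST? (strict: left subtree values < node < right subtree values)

Level-order array: [36, 10, 48, 5, 16, None, None, None, None, None, 25, 18, 26]
Validate using subtree bounds (lo, hi): at each node, require lo < value < hi,
then recurse left with hi=value and right with lo=value.
Preorder trace (stopping at first violation):
  at node 36 with bounds (-inf, +inf): OK
  at node 10 with bounds (-inf, 36): OK
  at node 5 with bounds (-inf, 10): OK
  at node 16 with bounds (10, 36): OK
  at node 25 with bounds (16, 36): OK
  at node 18 with bounds (16, 25): OK
  at node 26 with bounds (25, 36): OK
  at node 48 with bounds (36, +inf): OK
No violation found at any node.
Result: Valid BST


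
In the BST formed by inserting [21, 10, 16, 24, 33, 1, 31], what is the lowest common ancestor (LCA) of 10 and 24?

Tree insertion order: [21, 10, 16, 24, 33, 1, 31]
Tree (level-order array): [21, 10, 24, 1, 16, None, 33, None, None, None, None, 31]
In a BST, the LCA of p=10, q=24 is the first node v on the
root-to-leaf path with p <= v <= q (go left if both < v, right if both > v).
Walk from root:
  at 21: 10 <= 21 <= 24, this is the LCA
LCA = 21


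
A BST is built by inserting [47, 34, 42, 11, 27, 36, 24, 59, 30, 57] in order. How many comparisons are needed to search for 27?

Search path for 27: 47 -> 34 -> 11 -> 27
Found: True
Comparisons: 4


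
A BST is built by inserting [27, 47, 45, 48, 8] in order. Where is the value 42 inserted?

Starting tree (level order): [27, 8, 47, None, None, 45, 48]
Insertion path: 27 -> 47 -> 45
Result: insert 42 as left child of 45
Final tree (level order): [27, 8, 47, None, None, 45, 48, 42]


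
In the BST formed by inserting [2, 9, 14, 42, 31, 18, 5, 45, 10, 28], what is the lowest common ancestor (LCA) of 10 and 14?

Tree insertion order: [2, 9, 14, 42, 31, 18, 5, 45, 10, 28]
Tree (level-order array): [2, None, 9, 5, 14, None, None, 10, 42, None, None, 31, 45, 18, None, None, None, None, 28]
In a BST, the LCA of p=10, q=14 is the first node v on the
root-to-leaf path with p <= v <= q (go left if both < v, right if both > v).
Walk from root:
  at 2: both 10 and 14 > 2, go right
  at 9: both 10 and 14 > 9, go right
  at 14: 10 <= 14 <= 14, this is the LCA
LCA = 14


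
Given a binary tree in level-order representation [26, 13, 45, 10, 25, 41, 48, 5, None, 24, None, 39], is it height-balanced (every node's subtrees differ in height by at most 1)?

Tree (level-order array): [26, 13, 45, 10, 25, 41, 48, 5, None, 24, None, 39]
Definition: a tree is height-balanced if, at every node, |h(left) - h(right)| <= 1 (empty subtree has height -1).
Bottom-up per-node check:
  node 5: h_left=-1, h_right=-1, diff=0 [OK], height=0
  node 10: h_left=0, h_right=-1, diff=1 [OK], height=1
  node 24: h_left=-1, h_right=-1, diff=0 [OK], height=0
  node 25: h_left=0, h_right=-1, diff=1 [OK], height=1
  node 13: h_left=1, h_right=1, diff=0 [OK], height=2
  node 39: h_left=-1, h_right=-1, diff=0 [OK], height=0
  node 41: h_left=0, h_right=-1, diff=1 [OK], height=1
  node 48: h_left=-1, h_right=-1, diff=0 [OK], height=0
  node 45: h_left=1, h_right=0, diff=1 [OK], height=2
  node 26: h_left=2, h_right=2, diff=0 [OK], height=3
All nodes satisfy the balance condition.
Result: Balanced


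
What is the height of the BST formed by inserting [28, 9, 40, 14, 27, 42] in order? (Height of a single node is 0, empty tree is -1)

Insertion order: [28, 9, 40, 14, 27, 42]
Tree (level-order array): [28, 9, 40, None, 14, None, 42, None, 27]
Compute height bottom-up (empty subtree = -1):
  height(27) = 1 + max(-1, -1) = 0
  height(14) = 1 + max(-1, 0) = 1
  height(9) = 1 + max(-1, 1) = 2
  height(42) = 1 + max(-1, -1) = 0
  height(40) = 1 + max(-1, 0) = 1
  height(28) = 1 + max(2, 1) = 3
Height = 3


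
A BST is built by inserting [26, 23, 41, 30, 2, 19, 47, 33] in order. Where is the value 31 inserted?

Starting tree (level order): [26, 23, 41, 2, None, 30, 47, None, 19, None, 33]
Insertion path: 26 -> 41 -> 30 -> 33
Result: insert 31 as left child of 33
Final tree (level order): [26, 23, 41, 2, None, 30, 47, None, 19, None, 33, None, None, None, None, 31]


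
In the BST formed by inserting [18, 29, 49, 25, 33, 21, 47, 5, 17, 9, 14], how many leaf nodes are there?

Tree built from: [18, 29, 49, 25, 33, 21, 47, 5, 17, 9, 14]
Tree (level-order array): [18, 5, 29, None, 17, 25, 49, 9, None, 21, None, 33, None, None, 14, None, None, None, 47]
Rule: A leaf has 0 children.
Per-node child counts:
  node 18: 2 child(ren)
  node 5: 1 child(ren)
  node 17: 1 child(ren)
  node 9: 1 child(ren)
  node 14: 0 child(ren)
  node 29: 2 child(ren)
  node 25: 1 child(ren)
  node 21: 0 child(ren)
  node 49: 1 child(ren)
  node 33: 1 child(ren)
  node 47: 0 child(ren)
Matching nodes: [14, 21, 47]
Count of leaf nodes: 3


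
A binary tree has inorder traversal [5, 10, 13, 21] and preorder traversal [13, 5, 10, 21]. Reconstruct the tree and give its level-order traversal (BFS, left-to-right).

Inorder:  [5, 10, 13, 21]
Preorder: [13, 5, 10, 21]
Algorithm: preorder visits root first, so consume preorder in order;
for each root, split the current inorder slice at that value into
left-subtree inorder and right-subtree inorder, then recurse.
Recursive splits:
  root=13; inorder splits into left=[5, 10], right=[21]
  root=5; inorder splits into left=[], right=[10]
  root=10; inorder splits into left=[], right=[]
  root=21; inorder splits into left=[], right=[]
Reconstructed level-order: [13, 5, 21, 10]


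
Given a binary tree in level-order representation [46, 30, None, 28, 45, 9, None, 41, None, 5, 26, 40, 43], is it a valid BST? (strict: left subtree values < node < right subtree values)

Level-order array: [46, 30, None, 28, 45, 9, None, 41, None, 5, 26, 40, 43]
Validate using subtree bounds (lo, hi): at each node, require lo < value < hi,
then recurse left with hi=value and right with lo=value.
Preorder trace (stopping at first violation):
  at node 46 with bounds (-inf, +inf): OK
  at node 30 with bounds (-inf, 46): OK
  at node 28 with bounds (-inf, 30): OK
  at node 9 with bounds (-inf, 28): OK
  at node 5 with bounds (-inf, 9): OK
  at node 26 with bounds (9, 28): OK
  at node 45 with bounds (30, 46): OK
  at node 41 with bounds (30, 45): OK
  at node 40 with bounds (30, 41): OK
  at node 43 with bounds (41, 45): OK
No violation found at any node.
Result: Valid BST


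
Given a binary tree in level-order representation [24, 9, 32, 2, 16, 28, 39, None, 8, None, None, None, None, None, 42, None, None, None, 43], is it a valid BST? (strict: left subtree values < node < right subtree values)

Level-order array: [24, 9, 32, 2, 16, 28, 39, None, 8, None, None, None, None, None, 42, None, None, None, 43]
Validate using subtree bounds (lo, hi): at each node, require lo < value < hi,
then recurse left with hi=value and right with lo=value.
Preorder trace (stopping at first violation):
  at node 24 with bounds (-inf, +inf): OK
  at node 9 with bounds (-inf, 24): OK
  at node 2 with bounds (-inf, 9): OK
  at node 8 with bounds (2, 9): OK
  at node 16 with bounds (9, 24): OK
  at node 32 with bounds (24, +inf): OK
  at node 28 with bounds (24, 32): OK
  at node 39 with bounds (32, +inf): OK
  at node 42 with bounds (39, +inf): OK
  at node 43 with bounds (42, +inf): OK
No violation found at any node.
Result: Valid BST


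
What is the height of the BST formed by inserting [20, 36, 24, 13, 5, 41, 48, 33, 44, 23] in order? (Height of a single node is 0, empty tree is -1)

Insertion order: [20, 36, 24, 13, 5, 41, 48, 33, 44, 23]
Tree (level-order array): [20, 13, 36, 5, None, 24, 41, None, None, 23, 33, None, 48, None, None, None, None, 44]
Compute height bottom-up (empty subtree = -1):
  height(5) = 1 + max(-1, -1) = 0
  height(13) = 1 + max(0, -1) = 1
  height(23) = 1 + max(-1, -1) = 0
  height(33) = 1 + max(-1, -1) = 0
  height(24) = 1 + max(0, 0) = 1
  height(44) = 1 + max(-1, -1) = 0
  height(48) = 1 + max(0, -1) = 1
  height(41) = 1 + max(-1, 1) = 2
  height(36) = 1 + max(1, 2) = 3
  height(20) = 1 + max(1, 3) = 4
Height = 4


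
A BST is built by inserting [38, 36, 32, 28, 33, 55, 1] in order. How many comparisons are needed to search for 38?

Search path for 38: 38
Found: True
Comparisons: 1


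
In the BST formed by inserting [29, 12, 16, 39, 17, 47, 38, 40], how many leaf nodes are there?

Tree built from: [29, 12, 16, 39, 17, 47, 38, 40]
Tree (level-order array): [29, 12, 39, None, 16, 38, 47, None, 17, None, None, 40]
Rule: A leaf has 0 children.
Per-node child counts:
  node 29: 2 child(ren)
  node 12: 1 child(ren)
  node 16: 1 child(ren)
  node 17: 0 child(ren)
  node 39: 2 child(ren)
  node 38: 0 child(ren)
  node 47: 1 child(ren)
  node 40: 0 child(ren)
Matching nodes: [17, 38, 40]
Count of leaf nodes: 3


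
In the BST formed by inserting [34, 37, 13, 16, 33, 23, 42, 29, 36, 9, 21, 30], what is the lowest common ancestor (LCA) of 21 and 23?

Tree insertion order: [34, 37, 13, 16, 33, 23, 42, 29, 36, 9, 21, 30]
Tree (level-order array): [34, 13, 37, 9, 16, 36, 42, None, None, None, 33, None, None, None, None, 23, None, 21, 29, None, None, None, 30]
In a BST, the LCA of p=21, q=23 is the first node v on the
root-to-leaf path with p <= v <= q (go left if both < v, right if both > v).
Walk from root:
  at 34: both 21 and 23 < 34, go left
  at 13: both 21 and 23 > 13, go right
  at 16: both 21 and 23 > 16, go right
  at 33: both 21 and 23 < 33, go left
  at 23: 21 <= 23 <= 23, this is the LCA
LCA = 23


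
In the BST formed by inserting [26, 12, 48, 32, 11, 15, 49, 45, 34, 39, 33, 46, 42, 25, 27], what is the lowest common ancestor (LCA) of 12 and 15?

Tree insertion order: [26, 12, 48, 32, 11, 15, 49, 45, 34, 39, 33, 46, 42, 25, 27]
Tree (level-order array): [26, 12, 48, 11, 15, 32, 49, None, None, None, 25, 27, 45, None, None, None, None, None, None, 34, 46, 33, 39, None, None, None, None, None, 42]
In a BST, the LCA of p=12, q=15 is the first node v on the
root-to-leaf path with p <= v <= q (go left if both < v, right if both > v).
Walk from root:
  at 26: both 12 and 15 < 26, go left
  at 12: 12 <= 12 <= 15, this is the LCA
LCA = 12


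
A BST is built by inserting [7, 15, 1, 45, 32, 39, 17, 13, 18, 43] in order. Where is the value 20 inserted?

Starting tree (level order): [7, 1, 15, None, None, 13, 45, None, None, 32, None, 17, 39, None, 18, None, 43]
Insertion path: 7 -> 15 -> 45 -> 32 -> 17 -> 18
Result: insert 20 as right child of 18
Final tree (level order): [7, 1, 15, None, None, 13, 45, None, None, 32, None, 17, 39, None, 18, None, 43, None, 20]


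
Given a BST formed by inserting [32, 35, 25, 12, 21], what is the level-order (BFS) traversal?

Tree insertion order: [32, 35, 25, 12, 21]
Tree (level-order array): [32, 25, 35, 12, None, None, None, None, 21]
BFS from the root, enqueuing left then right child of each popped node:
  queue [32] -> pop 32, enqueue [25, 35], visited so far: [32]
  queue [25, 35] -> pop 25, enqueue [12], visited so far: [32, 25]
  queue [35, 12] -> pop 35, enqueue [none], visited so far: [32, 25, 35]
  queue [12] -> pop 12, enqueue [21], visited so far: [32, 25, 35, 12]
  queue [21] -> pop 21, enqueue [none], visited so far: [32, 25, 35, 12, 21]
Result: [32, 25, 35, 12, 21]


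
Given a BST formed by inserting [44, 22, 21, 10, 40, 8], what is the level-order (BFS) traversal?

Tree insertion order: [44, 22, 21, 10, 40, 8]
Tree (level-order array): [44, 22, None, 21, 40, 10, None, None, None, 8]
BFS from the root, enqueuing left then right child of each popped node:
  queue [44] -> pop 44, enqueue [22], visited so far: [44]
  queue [22] -> pop 22, enqueue [21, 40], visited so far: [44, 22]
  queue [21, 40] -> pop 21, enqueue [10], visited so far: [44, 22, 21]
  queue [40, 10] -> pop 40, enqueue [none], visited so far: [44, 22, 21, 40]
  queue [10] -> pop 10, enqueue [8], visited so far: [44, 22, 21, 40, 10]
  queue [8] -> pop 8, enqueue [none], visited so far: [44, 22, 21, 40, 10, 8]
Result: [44, 22, 21, 40, 10, 8]


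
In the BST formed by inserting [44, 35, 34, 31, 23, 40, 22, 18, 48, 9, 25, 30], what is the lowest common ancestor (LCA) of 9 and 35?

Tree insertion order: [44, 35, 34, 31, 23, 40, 22, 18, 48, 9, 25, 30]
Tree (level-order array): [44, 35, 48, 34, 40, None, None, 31, None, None, None, 23, None, 22, 25, 18, None, None, 30, 9]
In a BST, the LCA of p=9, q=35 is the first node v on the
root-to-leaf path with p <= v <= q (go left if both < v, right if both > v).
Walk from root:
  at 44: both 9 and 35 < 44, go left
  at 35: 9 <= 35 <= 35, this is the LCA
LCA = 35


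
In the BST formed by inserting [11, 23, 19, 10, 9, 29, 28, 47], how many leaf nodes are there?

Tree built from: [11, 23, 19, 10, 9, 29, 28, 47]
Tree (level-order array): [11, 10, 23, 9, None, 19, 29, None, None, None, None, 28, 47]
Rule: A leaf has 0 children.
Per-node child counts:
  node 11: 2 child(ren)
  node 10: 1 child(ren)
  node 9: 0 child(ren)
  node 23: 2 child(ren)
  node 19: 0 child(ren)
  node 29: 2 child(ren)
  node 28: 0 child(ren)
  node 47: 0 child(ren)
Matching nodes: [9, 19, 28, 47]
Count of leaf nodes: 4


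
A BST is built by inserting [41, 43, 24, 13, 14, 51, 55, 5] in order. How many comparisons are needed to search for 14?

Search path for 14: 41 -> 24 -> 13 -> 14
Found: True
Comparisons: 4


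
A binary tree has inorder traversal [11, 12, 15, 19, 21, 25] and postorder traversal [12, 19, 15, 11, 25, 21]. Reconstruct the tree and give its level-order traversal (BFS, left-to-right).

Inorder:   [11, 12, 15, 19, 21, 25]
Postorder: [12, 19, 15, 11, 25, 21]
Algorithm: postorder visits root last, so walk postorder right-to-left;
each value is the root of the current inorder slice — split it at that
value, recurse on the right subtree first, then the left.
Recursive splits:
  root=21; inorder splits into left=[11, 12, 15, 19], right=[25]
  root=25; inorder splits into left=[], right=[]
  root=11; inorder splits into left=[], right=[12, 15, 19]
  root=15; inorder splits into left=[12], right=[19]
  root=19; inorder splits into left=[], right=[]
  root=12; inorder splits into left=[], right=[]
Reconstructed level-order: [21, 11, 25, 15, 12, 19]


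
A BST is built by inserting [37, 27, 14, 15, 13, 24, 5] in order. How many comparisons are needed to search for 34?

Search path for 34: 37 -> 27
Found: False
Comparisons: 2


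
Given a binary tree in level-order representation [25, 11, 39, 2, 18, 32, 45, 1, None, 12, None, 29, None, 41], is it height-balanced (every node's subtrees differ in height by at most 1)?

Tree (level-order array): [25, 11, 39, 2, 18, 32, 45, 1, None, 12, None, 29, None, 41]
Definition: a tree is height-balanced if, at every node, |h(left) - h(right)| <= 1 (empty subtree has height -1).
Bottom-up per-node check:
  node 1: h_left=-1, h_right=-1, diff=0 [OK], height=0
  node 2: h_left=0, h_right=-1, diff=1 [OK], height=1
  node 12: h_left=-1, h_right=-1, diff=0 [OK], height=0
  node 18: h_left=0, h_right=-1, diff=1 [OK], height=1
  node 11: h_left=1, h_right=1, diff=0 [OK], height=2
  node 29: h_left=-1, h_right=-1, diff=0 [OK], height=0
  node 32: h_left=0, h_right=-1, diff=1 [OK], height=1
  node 41: h_left=-1, h_right=-1, diff=0 [OK], height=0
  node 45: h_left=0, h_right=-1, diff=1 [OK], height=1
  node 39: h_left=1, h_right=1, diff=0 [OK], height=2
  node 25: h_left=2, h_right=2, diff=0 [OK], height=3
All nodes satisfy the balance condition.
Result: Balanced


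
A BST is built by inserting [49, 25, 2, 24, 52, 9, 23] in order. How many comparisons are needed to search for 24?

Search path for 24: 49 -> 25 -> 2 -> 24
Found: True
Comparisons: 4


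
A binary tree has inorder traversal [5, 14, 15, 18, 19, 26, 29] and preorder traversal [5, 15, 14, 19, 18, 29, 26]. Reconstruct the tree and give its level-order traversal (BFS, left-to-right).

Inorder:  [5, 14, 15, 18, 19, 26, 29]
Preorder: [5, 15, 14, 19, 18, 29, 26]
Algorithm: preorder visits root first, so consume preorder in order;
for each root, split the current inorder slice at that value into
left-subtree inorder and right-subtree inorder, then recurse.
Recursive splits:
  root=5; inorder splits into left=[], right=[14, 15, 18, 19, 26, 29]
  root=15; inorder splits into left=[14], right=[18, 19, 26, 29]
  root=14; inorder splits into left=[], right=[]
  root=19; inorder splits into left=[18], right=[26, 29]
  root=18; inorder splits into left=[], right=[]
  root=29; inorder splits into left=[26], right=[]
  root=26; inorder splits into left=[], right=[]
Reconstructed level-order: [5, 15, 14, 19, 18, 29, 26]


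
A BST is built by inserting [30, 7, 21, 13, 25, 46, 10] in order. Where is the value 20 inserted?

Starting tree (level order): [30, 7, 46, None, 21, None, None, 13, 25, 10]
Insertion path: 30 -> 7 -> 21 -> 13
Result: insert 20 as right child of 13
Final tree (level order): [30, 7, 46, None, 21, None, None, 13, 25, 10, 20]


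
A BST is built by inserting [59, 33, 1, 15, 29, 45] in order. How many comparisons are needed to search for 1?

Search path for 1: 59 -> 33 -> 1
Found: True
Comparisons: 3


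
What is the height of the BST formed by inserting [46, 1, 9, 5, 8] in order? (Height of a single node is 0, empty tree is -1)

Insertion order: [46, 1, 9, 5, 8]
Tree (level-order array): [46, 1, None, None, 9, 5, None, None, 8]
Compute height bottom-up (empty subtree = -1):
  height(8) = 1 + max(-1, -1) = 0
  height(5) = 1 + max(-1, 0) = 1
  height(9) = 1 + max(1, -1) = 2
  height(1) = 1 + max(-1, 2) = 3
  height(46) = 1 + max(3, -1) = 4
Height = 4


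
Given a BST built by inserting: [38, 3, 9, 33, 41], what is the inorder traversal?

Tree insertion order: [38, 3, 9, 33, 41]
Tree (level-order array): [38, 3, 41, None, 9, None, None, None, 33]
Inorder traversal: [3, 9, 33, 38, 41]


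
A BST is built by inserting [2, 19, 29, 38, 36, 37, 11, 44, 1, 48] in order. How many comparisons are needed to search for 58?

Search path for 58: 2 -> 19 -> 29 -> 38 -> 44 -> 48
Found: False
Comparisons: 6


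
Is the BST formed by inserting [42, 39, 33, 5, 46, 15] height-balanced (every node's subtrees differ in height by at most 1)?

Tree (level-order array): [42, 39, 46, 33, None, None, None, 5, None, None, 15]
Definition: a tree is height-balanced if, at every node, |h(left) - h(right)| <= 1 (empty subtree has height -1).
Bottom-up per-node check:
  node 15: h_left=-1, h_right=-1, diff=0 [OK], height=0
  node 5: h_left=-1, h_right=0, diff=1 [OK], height=1
  node 33: h_left=1, h_right=-1, diff=2 [FAIL (|1--1|=2 > 1)], height=2
  node 39: h_left=2, h_right=-1, diff=3 [FAIL (|2--1|=3 > 1)], height=3
  node 46: h_left=-1, h_right=-1, diff=0 [OK], height=0
  node 42: h_left=3, h_right=0, diff=3 [FAIL (|3-0|=3 > 1)], height=4
Node 33 violates the condition: |1 - -1| = 2 > 1.
Result: Not balanced


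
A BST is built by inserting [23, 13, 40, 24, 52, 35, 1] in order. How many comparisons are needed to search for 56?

Search path for 56: 23 -> 40 -> 52
Found: False
Comparisons: 3


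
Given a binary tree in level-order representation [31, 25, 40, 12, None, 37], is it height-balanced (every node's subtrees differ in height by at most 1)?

Tree (level-order array): [31, 25, 40, 12, None, 37]
Definition: a tree is height-balanced if, at every node, |h(left) - h(right)| <= 1 (empty subtree has height -1).
Bottom-up per-node check:
  node 12: h_left=-1, h_right=-1, diff=0 [OK], height=0
  node 25: h_left=0, h_right=-1, diff=1 [OK], height=1
  node 37: h_left=-1, h_right=-1, diff=0 [OK], height=0
  node 40: h_left=0, h_right=-1, diff=1 [OK], height=1
  node 31: h_left=1, h_right=1, diff=0 [OK], height=2
All nodes satisfy the balance condition.
Result: Balanced


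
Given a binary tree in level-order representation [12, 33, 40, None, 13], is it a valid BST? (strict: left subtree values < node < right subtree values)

Level-order array: [12, 33, 40, None, 13]
Validate using subtree bounds (lo, hi): at each node, require lo < value < hi,
then recurse left with hi=value and right with lo=value.
Preorder trace (stopping at first violation):
  at node 12 with bounds (-inf, +inf): OK
  at node 33 with bounds (-inf, 12): VIOLATION
Node 33 violates its bound: not (-inf < 33 < 12).
Result: Not a valid BST


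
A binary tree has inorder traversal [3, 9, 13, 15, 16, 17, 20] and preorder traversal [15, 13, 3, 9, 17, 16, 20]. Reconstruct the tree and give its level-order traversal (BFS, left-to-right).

Inorder:  [3, 9, 13, 15, 16, 17, 20]
Preorder: [15, 13, 3, 9, 17, 16, 20]
Algorithm: preorder visits root first, so consume preorder in order;
for each root, split the current inorder slice at that value into
left-subtree inorder and right-subtree inorder, then recurse.
Recursive splits:
  root=15; inorder splits into left=[3, 9, 13], right=[16, 17, 20]
  root=13; inorder splits into left=[3, 9], right=[]
  root=3; inorder splits into left=[], right=[9]
  root=9; inorder splits into left=[], right=[]
  root=17; inorder splits into left=[16], right=[20]
  root=16; inorder splits into left=[], right=[]
  root=20; inorder splits into left=[], right=[]
Reconstructed level-order: [15, 13, 17, 3, 16, 20, 9]


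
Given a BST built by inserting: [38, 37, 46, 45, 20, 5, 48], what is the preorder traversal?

Tree insertion order: [38, 37, 46, 45, 20, 5, 48]
Tree (level-order array): [38, 37, 46, 20, None, 45, 48, 5]
Preorder traversal: [38, 37, 20, 5, 46, 45, 48]


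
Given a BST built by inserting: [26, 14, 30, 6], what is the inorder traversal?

Tree insertion order: [26, 14, 30, 6]
Tree (level-order array): [26, 14, 30, 6]
Inorder traversal: [6, 14, 26, 30]


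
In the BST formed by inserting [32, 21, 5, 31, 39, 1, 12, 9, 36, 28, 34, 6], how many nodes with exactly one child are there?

Tree built from: [32, 21, 5, 31, 39, 1, 12, 9, 36, 28, 34, 6]
Tree (level-order array): [32, 21, 39, 5, 31, 36, None, 1, 12, 28, None, 34, None, None, None, 9, None, None, None, None, None, 6]
Rule: These are nodes with exactly 1 non-null child.
Per-node child counts:
  node 32: 2 child(ren)
  node 21: 2 child(ren)
  node 5: 2 child(ren)
  node 1: 0 child(ren)
  node 12: 1 child(ren)
  node 9: 1 child(ren)
  node 6: 0 child(ren)
  node 31: 1 child(ren)
  node 28: 0 child(ren)
  node 39: 1 child(ren)
  node 36: 1 child(ren)
  node 34: 0 child(ren)
Matching nodes: [12, 9, 31, 39, 36]
Count of nodes with exactly one child: 5


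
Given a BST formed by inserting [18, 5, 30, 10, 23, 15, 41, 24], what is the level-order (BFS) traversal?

Tree insertion order: [18, 5, 30, 10, 23, 15, 41, 24]
Tree (level-order array): [18, 5, 30, None, 10, 23, 41, None, 15, None, 24]
BFS from the root, enqueuing left then right child of each popped node:
  queue [18] -> pop 18, enqueue [5, 30], visited so far: [18]
  queue [5, 30] -> pop 5, enqueue [10], visited so far: [18, 5]
  queue [30, 10] -> pop 30, enqueue [23, 41], visited so far: [18, 5, 30]
  queue [10, 23, 41] -> pop 10, enqueue [15], visited so far: [18, 5, 30, 10]
  queue [23, 41, 15] -> pop 23, enqueue [24], visited so far: [18, 5, 30, 10, 23]
  queue [41, 15, 24] -> pop 41, enqueue [none], visited so far: [18, 5, 30, 10, 23, 41]
  queue [15, 24] -> pop 15, enqueue [none], visited so far: [18, 5, 30, 10, 23, 41, 15]
  queue [24] -> pop 24, enqueue [none], visited so far: [18, 5, 30, 10, 23, 41, 15, 24]
Result: [18, 5, 30, 10, 23, 41, 15, 24]


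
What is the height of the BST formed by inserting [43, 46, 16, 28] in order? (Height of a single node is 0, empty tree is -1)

Insertion order: [43, 46, 16, 28]
Tree (level-order array): [43, 16, 46, None, 28]
Compute height bottom-up (empty subtree = -1):
  height(28) = 1 + max(-1, -1) = 0
  height(16) = 1 + max(-1, 0) = 1
  height(46) = 1 + max(-1, -1) = 0
  height(43) = 1 + max(1, 0) = 2
Height = 2


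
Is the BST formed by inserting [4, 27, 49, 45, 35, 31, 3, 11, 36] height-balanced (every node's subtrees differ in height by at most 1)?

Tree (level-order array): [4, 3, 27, None, None, 11, 49, None, None, 45, None, 35, None, 31, 36]
Definition: a tree is height-balanced if, at every node, |h(left) - h(right)| <= 1 (empty subtree has height -1).
Bottom-up per-node check:
  node 3: h_left=-1, h_right=-1, diff=0 [OK], height=0
  node 11: h_left=-1, h_right=-1, diff=0 [OK], height=0
  node 31: h_left=-1, h_right=-1, diff=0 [OK], height=0
  node 36: h_left=-1, h_right=-1, diff=0 [OK], height=0
  node 35: h_left=0, h_right=0, diff=0 [OK], height=1
  node 45: h_left=1, h_right=-1, diff=2 [FAIL (|1--1|=2 > 1)], height=2
  node 49: h_left=2, h_right=-1, diff=3 [FAIL (|2--1|=3 > 1)], height=3
  node 27: h_left=0, h_right=3, diff=3 [FAIL (|0-3|=3 > 1)], height=4
  node 4: h_left=0, h_right=4, diff=4 [FAIL (|0-4|=4 > 1)], height=5
Node 45 violates the condition: |1 - -1| = 2 > 1.
Result: Not balanced


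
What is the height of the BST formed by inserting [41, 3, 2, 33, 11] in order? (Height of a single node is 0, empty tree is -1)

Insertion order: [41, 3, 2, 33, 11]
Tree (level-order array): [41, 3, None, 2, 33, None, None, 11]
Compute height bottom-up (empty subtree = -1):
  height(2) = 1 + max(-1, -1) = 0
  height(11) = 1 + max(-1, -1) = 0
  height(33) = 1 + max(0, -1) = 1
  height(3) = 1 + max(0, 1) = 2
  height(41) = 1 + max(2, -1) = 3
Height = 3


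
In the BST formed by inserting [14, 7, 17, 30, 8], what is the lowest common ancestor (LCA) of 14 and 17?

Tree insertion order: [14, 7, 17, 30, 8]
Tree (level-order array): [14, 7, 17, None, 8, None, 30]
In a BST, the LCA of p=14, q=17 is the first node v on the
root-to-leaf path with p <= v <= q (go left if both < v, right if both > v).
Walk from root:
  at 14: 14 <= 14 <= 17, this is the LCA
LCA = 14


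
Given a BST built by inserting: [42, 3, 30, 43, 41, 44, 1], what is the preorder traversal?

Tree insertion order: [42, 3, 30, 43, 41, 44, 1]
Tree (level-order array): [42, 3, 43, 1, 30, None, 44, None, None, None, 41]
Preorder traversal: [42, 3, 1, 30, 41, 43, 44]


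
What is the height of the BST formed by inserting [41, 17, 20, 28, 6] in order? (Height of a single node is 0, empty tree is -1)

Insertion order: [41, 17, 20, 28, 6]
Tree (level-order array): [41, 17, None, 6, 20, None, None, None, 28]
Compute height bottom-up (empty subtree = -1):
  height(6) = 1 + max(-1, -1) = 0
  height(28) = 1 + max(-1, -1) = 0
  height(20) = 1 + max(-1, 0) = 1
  height(17) = 1 + max(0, 1) = 2
  height(41) = 1 + max(2, -1) = 3
Height = 3


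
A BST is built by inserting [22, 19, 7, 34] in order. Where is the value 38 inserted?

Starting tree (level order): [22, 19, 34, 7]
Insertion path: 22 -> 34
Result: insert 38 as right child of 34
Final tree (level order): [22, 19, 34, 7, None, None, 38]


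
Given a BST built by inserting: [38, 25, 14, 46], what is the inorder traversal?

Tree insertion order: [38, 25, 14, 46]
Tree (level-order array): [38, 25, 46, 14]
Inorder traversal: [14, 25, 38, 46]


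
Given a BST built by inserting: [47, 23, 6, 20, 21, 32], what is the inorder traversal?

Tree insertion order: [47, 23, 6, 20, 21, 32]
Tree (level-order array): [47, 23, None, 6, 32, None, 20, None, None, None, 21]
Inorder traversal: [6, 20, 21, 23, 32, 47]


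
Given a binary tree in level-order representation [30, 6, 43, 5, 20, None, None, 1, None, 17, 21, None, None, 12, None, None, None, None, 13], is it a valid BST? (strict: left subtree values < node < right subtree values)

Level-order array: [30, 6, 43, 5, 20, None, None, 1, None, 17, 21, None, None, 12, None, None, None, None, 13]
Validate using subtree bounds (lo, hi): at each node, require lo < value < hi,
then recurse left with hi=value and right with lo=value.
Preorder trace (stopping at first violation):
  at node 30 with bounds (-inf, +inf): OK
  at node 6 with bounds (-inf, 30): OK
  at node 5 with bounds (-inf, 6): OK
  at node 1 with bounds (-inf, 5): OK
  at node 20 with bounds (6, 30): OK
  at node 17 with bounds (6, 20): OK
  at node 12 with bounds (6, 17): OK
  at node 13 with bounds (12, 17): OK
  at node 21 with bounds (20, 30): OK
  at node 43 with bounds (30, +inf): OK
No violation found at any node.
Result: Valid BST


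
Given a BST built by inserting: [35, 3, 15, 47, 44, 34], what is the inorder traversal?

Tree insertion order: [35, 3, 15, 47, 44, 34]
Tree (level-order array): [35, 3, 47, None, 15, 44, None, None, 34]
Inorder traversal: [3, 15, 34, 35, 44, 47]


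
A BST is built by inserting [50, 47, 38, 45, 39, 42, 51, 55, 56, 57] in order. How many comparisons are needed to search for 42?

Search path for 42: 50 -> 47 -> 38 -> 45 -> 39 -> 42
Found: True
Comparisons: 6


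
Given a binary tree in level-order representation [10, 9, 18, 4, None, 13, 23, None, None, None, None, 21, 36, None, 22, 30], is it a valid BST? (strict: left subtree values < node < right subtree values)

Level-order array: [10, 9, 18, 4, None, 13, 23, None, None, None, None, 21, 36, None, 22, 30]
Validate using subtree bounds (lo, hi): at each node, require lo < value < hi,
then recurse left with hi=value and right with lo=value.
Preorder trace (stopping at first violation):
  at node 10 with bounds (-inf, +inf): OK
  at node 9 with bounds (-inf, 10): OK
  at node 4 with bounds (-inf, 9): OK
  at node 18 with bounds (10, +inf): OK
  at node 13 with bounds (10, 18): OK
  at node 23 with bounds (18, +inf): OK
  at node 21 with bounds (18, 23): OK
  at node 22 with bounds (21, 23): OK
  at node 36 with bounds (23, +inf): OK
  at node 30 with bounds (23, 36): OK
No violation found at any node.
Result: Valid BST


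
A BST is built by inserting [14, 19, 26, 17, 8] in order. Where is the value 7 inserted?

Starting tree (level order): [14, 8, 19, None, None, 17, 26]
Insertion path: 14 -> 8
Result: insert 7 as left child of 8
Final tree (level order): [14, 8, 19, 7, None, 17, 26]


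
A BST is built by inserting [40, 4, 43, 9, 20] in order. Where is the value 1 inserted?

Starting tree (level order): [40, 4, 43, None, 9, None, None, None, 20]
Insertion path: 40 -> 4
Result: insert 1 as left child of 4
Final tree (level order): [40, 4, 43, 1, 9, None, None, None, None, None, 20]


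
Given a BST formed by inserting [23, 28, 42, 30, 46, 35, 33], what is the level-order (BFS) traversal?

Tree insertion order: [23, 28, 42, 30, 46, 35, 33]
Tree (level-order array): [23, None, 28, None, 42, 30, 46, None, 35, None, None, 33]
BFS from the root, enqueuing left then right child of each popped node:
  queue [23] -> pop 23, enqueue [28], visited so far: [23]
  queue [28] -> pop 28, enqueue [42], visited so far: [23, 28]
  queue [42] -> pop 42, enqueue [30, 46], visited so far: [23, 28, 42]
  queue [30, 46] -> pop 30, enqueue [35], visited so far: [23, 28, 42, 30]
  queue [46, 35] -> pop 46, enqueue [none], visited so far: [23, 28, 42, 30, 46]
  queue [35] -> pop 35, enqueue [33], visited so far: [23, 28, 42, 30, 46, 35]
  queue [33] -> pop 33, enqueue [none], visited so far: [23, 28, 42, 30, 46, 35, 33]
Result: [23, 28, 42, 30, 46, 35, 33]


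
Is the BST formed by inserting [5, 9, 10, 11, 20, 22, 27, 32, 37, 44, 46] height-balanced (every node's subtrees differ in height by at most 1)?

Tree (level-order array): [5, None, 9, None, 10, None, 11, None, 20, None, 22, None, 27, None, 32, None, 37, None, 44, None, 46]
Definition: a tree is height-balanced if, at every node, |h(left) - h(right)| <= 1 (empty subtree has height -1).
Bottom-up per-node check:
  node 46: h_left=-1, h_right=-1, diff=0 [OK], height=0
  node 44: h_left=-1, h_right=0, diff=1 [OK], height=1
  node 37: h_left=-1, h_right=1, diff=2 [FAIL (|-1-1|=2 > 1)], height=2
  node 32: h_left=-1, h_right=2, diff=3 [FAIL (|-1-2|=3 > 1)], height=3
  node 27: h_left=-1, h_right=3, diff=4 [FAIL (|-1-3|=4 > 1)], height=4
  node 22: h_left=-1, h_right=4, diff=5 [FAIL (|-1-4|=5 > 1)], height=5
  node 20: h_left=-1, h_right=5, diff=6 [FAIL (|-1-5|=6 > 1)], height=6
  node 11: h_left=-1, h_right=6, diff=7 [FAIL (|-1-6|=7 > 1)], height=7
  node 10: h_left=-1, h_right=7, diff=8 [FAIL (|-1-7|=8 > 1)], height=8
  node 9: h_left=-1, h_right=8, diff=9 [FAIL (|-1-8|=9 > 1)], height=9
  node 5: h_left=-1, h_right=9, diff=10 [FAIL (|-1-9|=10 > 1)], height=10
Node 37 violates the condition: |-1 - 1| = 2 > 1.
Result: Not balanced


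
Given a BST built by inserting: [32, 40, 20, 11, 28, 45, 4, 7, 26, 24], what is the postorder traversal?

Tree insertion order: [32, 40, 20, 11, 28, 45, 4, 7, 26, 24]
Tree (level-order array): [32, 20, 40, 11, 28, None, 45, 4, None, 26, None, None, None, None, 7, 24]
Postorder traversal: [7, 4, 11, 24, 26, 28, 20, 45, 40, 32]


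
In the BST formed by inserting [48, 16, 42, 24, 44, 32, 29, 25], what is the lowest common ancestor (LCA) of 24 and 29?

Tree insertion order: [48, 16, 42, 24, 44, 32, 29, 25]
Tree (level-order array): [48, 16, None, None, 42, 24, 44, None, 32, None, None, 29, None, 25]
In a BST, the LCA of p=24, q=29 is the first node v on the
root-to-leaf path with p <= v <= q (go left if both < v, right if both > v).
Walk from root:
  at 48: both 24 and 29 < 48, go left
  at 16: both 24 and 29 > 16, go right
  at 42: both 24 and 29 < 42, go left
  at 24: 24 <= 24 <= 29, this is the LCA
LCA = 24


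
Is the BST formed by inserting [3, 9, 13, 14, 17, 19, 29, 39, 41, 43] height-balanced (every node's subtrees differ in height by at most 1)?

Tree (level-order array): [3, None, 9, None, 13, None, 14, None, 17, None, 19, None, 29, None, 39, None, 41, None, 43]
Definition: a tree is height-balanced if, at every node, |h(left) - h(right)| <= 1 (empty subtree has height -1).
Bottom-up per-node check:
  node 43: h_left=-1, h_right=-1, diff=0 [OK], height=0
  node 41: h_left=-1, h_right=0, diff=1 [OK], height=1
  node 39: h_left=-1, h_right=1, diff=2 [FAIL (|-1-1|=2 > 1)], height=2
  node 29: h_left=-1, h_right=2, diff=3 [FAIL (|-1-2|=3 > 1)], height=3
  node 19: h_left=-1, h_right=3, diff=4 [FAIL (|-1-3|=4 > 1)], height=4
  node 17: h_left=-1, h_right=4, diff=5 [FAIL (|-1-4|=5 > 1)], height=5
  node 14: h_left=-1, h_right=5, diff=6 [FAIL (|-1-5|=6 > 1)], height=6
  node 13: h_left=-1, h_right=6, diff=7 [FAIL (|-1-6|=7 > 1)], height=7
  node 9: h_left=-1, h_right=7, diff=8 [FAIL (|-1-7|=8 > 1)], height=8
  node 3: h_left=-1, h_right=8, diff=9 [FAIL (|-1-8|=9 > 1)], height=9
Node 39 violates the condition: |-1 - 1| = 2 > 1.
Result: Not balanced


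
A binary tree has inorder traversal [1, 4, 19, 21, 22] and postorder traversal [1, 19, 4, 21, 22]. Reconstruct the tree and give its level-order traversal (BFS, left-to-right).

Inorder:   [1, 4, 19, 21, 22]
Postorder: [1, 19, 4, 21, 22]
Algorithm: postorder visits root last, so walk postorder right-to-left;
each value is the root of the current inorder slice — split it at that
value, recurse on the right subtree first, then the left.
Recursive splits:
  root=22; inorder splits into left=[1, 4, 19, 21], right=[]
  root=21; inorder splits into left=[1, 4, 19], right=[]
  root=4; inorder splits into left=[1], right=[19]
  root=19; inorder splits into left=[], right=[]
  root=1; inorder splits into left=[], right=[]
Reconstructed level-order: [22, 21, 4, 1, 19]


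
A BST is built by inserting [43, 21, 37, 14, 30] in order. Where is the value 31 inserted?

Starting tree (level order): [43, 21, None, 14, 37, None, None, 30]
Insertion path: 43 -> 21 -> 37 -> 30
Result: insert 31 as right child of 30
Final tree (level order): [43, 21, None, 14, 37, None, None, 30, None, None, 31]


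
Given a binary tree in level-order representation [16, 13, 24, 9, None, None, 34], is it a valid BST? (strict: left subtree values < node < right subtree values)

Level-order array: [16, 13, 24, 9, None, None, 34]
Validate using subtree bounds (lo, hi): at each node, require lo < value < hi,
then recurse left with hi=value and right with lo=value.
Preorder trace (stopping at first violation):
  at node 16 with bounds (-inf, +inf): OK
  at node 13 with bounds (-inf, 16): OK
  at node 9 with bounds (-inf, 13): OK
  at node 24 with bounds (16, +inf): OK
  at node 34 with bounds (24, +inf): OK
No violation found at any node.
Result: Valid BST
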